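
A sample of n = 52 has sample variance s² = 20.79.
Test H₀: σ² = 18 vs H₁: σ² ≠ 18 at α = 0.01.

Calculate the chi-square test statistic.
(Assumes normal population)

df = n - 1 = 51
χ² = (n-1)s²/σ₀² = 51×20.79/18 = 58.9050
Critical values: χ²_{0.995,51} = 28.735, χ²_{0.005,51} = 80.747
Rejection region: χ² < 28.735 or χ² > 80.747
Decision: fail to reject H₀

Answer: χ² = 58.9050, fail to reject H₀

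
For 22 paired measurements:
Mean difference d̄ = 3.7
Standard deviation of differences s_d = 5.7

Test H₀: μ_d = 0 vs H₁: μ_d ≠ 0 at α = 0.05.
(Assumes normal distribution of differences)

df = n - 1 = 21
SE = s_d/√n = 5.7/√22 = 1.2152
t = d̄/SE = 3.7/1.2152 = 3.0448
Critical value: t_{0.025,21} = ±2.080
p-value ≈ 0.0062
Decision: reject H₀

Answer: t = 3.0448, reject H₀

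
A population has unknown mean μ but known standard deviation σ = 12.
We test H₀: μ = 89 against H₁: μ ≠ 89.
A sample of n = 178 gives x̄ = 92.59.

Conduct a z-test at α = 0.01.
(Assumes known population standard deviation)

Standard error: SE = σ/√n = 12/√178 = 0.8994
z-statistic: z = (x̄ - μ₀)/SE = (92.59 - 89)/0.8994 = 3.9915
Critical value: ±2.576
p-value = 0.0001
Decision: reject H₀

Answer: z = 3.9915, reject H₀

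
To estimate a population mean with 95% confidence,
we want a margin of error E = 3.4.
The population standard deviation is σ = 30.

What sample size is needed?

z_0.025 = 1.960
n = (z×σ/E)² = (1.960×30/3.4)²
n = 299.0865
Round up: n = 300

Answer: n = 300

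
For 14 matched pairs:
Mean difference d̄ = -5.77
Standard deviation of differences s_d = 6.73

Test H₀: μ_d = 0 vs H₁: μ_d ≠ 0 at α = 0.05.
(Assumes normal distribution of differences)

Answer: t = -3.2079, reject H₀

Derivation:
df = n - 1 = 13
SE = s_d/√n = 6.73/√14 = 1.7987
t = d̄/SE = -5.77/1.7987 = -3.2079
Critical value: t_{0.025,13} = ±2.160
p-value ≈ 0.0069
Decision: reject H₀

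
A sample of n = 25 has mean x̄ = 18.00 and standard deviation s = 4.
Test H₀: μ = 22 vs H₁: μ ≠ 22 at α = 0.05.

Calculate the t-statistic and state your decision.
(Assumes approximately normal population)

Answer: t = -5.0000, reject H₀

Derivation:
df = n - 1 = 24
SE = s/√n = 4/√25 = 0.8000
t = (x̄ - μ₀)/SE = (18.00 - 22)/0.8000 = -5.0000
Critical value: t_{0.025,24} = ±2.064
p-value < 0.0001
Decision: reject H₀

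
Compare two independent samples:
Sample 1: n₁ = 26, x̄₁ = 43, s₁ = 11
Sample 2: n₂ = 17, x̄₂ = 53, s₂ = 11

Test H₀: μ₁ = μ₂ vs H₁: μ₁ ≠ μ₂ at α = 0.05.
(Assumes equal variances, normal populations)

Answer: t = -2.9146, reject H₀

Derivation:
Pooled variance: s²_p = [25×11² + 16×11²]/(41) = 121.0000
s_p = 11.0000
SE = s_p×√(1/n₁ + 1/n₂) = 11.0000×√(1/26 + 1/17) = 3.4310
t = (x̄₁ - x̄₂)/SE = (43 - 53)/3.4310 = -2.9146
df = 41, t-critical = ±2.020
Decision: reject H₀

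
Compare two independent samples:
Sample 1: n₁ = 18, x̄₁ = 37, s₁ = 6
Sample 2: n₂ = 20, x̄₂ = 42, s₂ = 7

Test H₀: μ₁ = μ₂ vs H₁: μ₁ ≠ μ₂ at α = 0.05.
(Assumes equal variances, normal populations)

Answer: t = -2.3507, reject H₀

Derivation:
Pooled variance: s²_p = [17×6² + 19×7²]/(36) = 42.8611
s_p = 6.5468
SE = s_p×√(1/n₁ + 1/n₂) = 6.5468×√(1/18 + 1/20) = 2.1270
t = (x̄₁ - x̄₂)/SE = (37 - 42)/2.1270 = -2.3507
df = 36, t-critical = ±2.028
Decision: reject H₀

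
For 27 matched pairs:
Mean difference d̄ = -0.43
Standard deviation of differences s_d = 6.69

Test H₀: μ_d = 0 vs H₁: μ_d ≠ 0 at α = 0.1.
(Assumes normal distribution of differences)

Answer: t = -0.3340, fail to reject H₀

Derivation:
df = n - 1 = 26
SE = s_d/√n = 6.69/√27 = 1.2875
t = d̄/SE = -0.43/1.2875 = -0.3340
Critical value: t_{0.05,26} = ±1.706
p-value ≈ 0.7411
Decision: fail to reject H₀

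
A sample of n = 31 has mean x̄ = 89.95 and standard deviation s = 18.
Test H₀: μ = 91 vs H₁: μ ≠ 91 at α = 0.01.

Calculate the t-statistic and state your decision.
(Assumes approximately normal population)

df = n - 1 = 30
SE = s/√n = 18/√31 = 3.2329
t = (x̄ - μ₀)/SE = (89.95 - 91)/3.2329 = -0.3248
Critical value: t_{0.005,30} = ±2.750
p-value ≈ 0.7476
Decision: fail to reject H₀

Answer: t = -0.3248, fail to reject H₀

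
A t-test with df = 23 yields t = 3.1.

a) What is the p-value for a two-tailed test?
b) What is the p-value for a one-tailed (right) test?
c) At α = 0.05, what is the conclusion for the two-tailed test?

Using t-distribution with df = 23:
a) Two-tailed: p = 2×P(T > 3.1) = 0.0050
b) One-tailed: p = P(T > 3.1) = 0.0025
c) 0.0050 < 0.05, reject H₀

Answer: a) 0.0050, b) 0.0025, c) reject H₀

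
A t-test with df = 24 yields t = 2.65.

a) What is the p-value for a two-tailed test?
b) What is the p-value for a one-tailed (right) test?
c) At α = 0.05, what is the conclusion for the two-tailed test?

Using t-distribution with df = 24:
a) Two-tailed: p = 2×P(T > 2.65) = 0.0140
b) One-tailed: p = P(T > 2.65) = 0.0070
c) 0.0140 < 0.05, reject H₀

Answer: a) 0.0140, b) 0.0070, c) reject H₀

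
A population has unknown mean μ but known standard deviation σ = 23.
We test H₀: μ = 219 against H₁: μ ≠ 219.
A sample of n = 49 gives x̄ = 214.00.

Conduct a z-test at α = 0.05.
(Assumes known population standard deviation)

Answer: z = -1.5217, fail to reject H₀

Derivation:
Standard error: SE = σ/√n = 23/√49 = 3.2857
z-statistic: z = (x̄ - μ₀)/SE = (214.00 - 219)/3.2857 = -1.5217
Critical value: ±1.960
p-value = 0.1281
Decision: fail to reject H₀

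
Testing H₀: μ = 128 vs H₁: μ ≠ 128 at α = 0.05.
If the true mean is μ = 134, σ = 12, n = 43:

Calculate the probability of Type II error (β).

Answer: β ≈ 0.0936

Derivation:
SE = σ/√n = 12/√43 = 1.8300
Critical values: μ₀ ± z_0.025×SE = 128 ± 1.960×1.8300
Acceptance region: (124.4132, 131.5868)
Under H₁ (μ = 134): z_high = (131.5868 - 134)/1.8300 = -1.3187, z_low = (124.4132 - 134)/1.8300 = -5.2387
β = P(not reject | H₁) = Φ(-1.3187) - Φ(-5.2387) ≈ 0.0936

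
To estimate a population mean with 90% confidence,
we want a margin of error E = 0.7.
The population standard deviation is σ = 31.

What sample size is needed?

z_0.05 = 1.645
n = (z×σ/E)² = (1.645×31/0.7)²
n = 5307.1225
Round up: n = 5308

Answer: n = 5308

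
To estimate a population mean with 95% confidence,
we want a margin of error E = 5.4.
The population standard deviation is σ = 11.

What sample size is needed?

z_0.025 = 1.960
n = (z×σ/E)² = (1.960×11/5.4)²
n = 15.9408
Round up: n = 16

Answer: n = 16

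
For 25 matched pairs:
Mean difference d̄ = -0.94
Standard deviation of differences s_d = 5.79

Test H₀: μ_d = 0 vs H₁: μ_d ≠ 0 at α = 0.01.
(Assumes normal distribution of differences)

Answer: t = -0.8117, fail to reject H₀

Derivation:
df = n - 1 = 24
SE = s_d/√n = 5.79/√25 = 1.1580
t = d̄/SE = -0.94/1.1580 = -0.8117
Critical value: t_{0.005,24} = ±2.797
p-value ≈ 0.4249
Decision: fail to reject H₀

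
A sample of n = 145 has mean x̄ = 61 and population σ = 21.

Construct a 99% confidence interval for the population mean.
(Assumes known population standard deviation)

Answer: (56.5075, 65.4925)

Derivation:
Confidence level: 99%, α = 0.01
z_0.005 = 2.576
SE = σ/√n = 21/√145 = 1.7440
Margin of error = 2.576 × 1.7440 = 4.4925
CI: x̄ ± margin = 61 ± 4.4925
CI: (56.5075, 65.4925)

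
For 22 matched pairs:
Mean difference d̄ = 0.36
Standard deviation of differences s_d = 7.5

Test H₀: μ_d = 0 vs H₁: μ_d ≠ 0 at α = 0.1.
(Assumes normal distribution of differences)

Answer: t = 0.2251, fail to reject H₀

Derivation:
df = n - 1 = 21
SE = s_d/√n = 7.5/√22 = 1.5990
t = d̄/SE = 0.36/1.5990 = 0.2251
Critical value: t_{0.05,21} = ±1.721
p-value ≈ 0.8241
Decision: fail to reject H₀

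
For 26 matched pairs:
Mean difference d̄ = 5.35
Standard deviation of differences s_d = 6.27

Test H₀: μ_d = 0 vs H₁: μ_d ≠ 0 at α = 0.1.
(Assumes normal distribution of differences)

Answer: t = 4.3510, reject H₀

Derivation:
df = n - 1 = 25
SE = s_d/√n = 6.27/√26 = 1.2296
t = d̄/SE = 5.35/1.2296 = 4.3510
Critical value: t_{0.05,25} = ±1.708
p-value ≈ 0.0002
Decision: reject H₀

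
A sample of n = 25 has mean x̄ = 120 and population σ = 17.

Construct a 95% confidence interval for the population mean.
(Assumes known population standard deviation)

Answer: (113.3360, 126.6640)

Derivation:
Confidence level: 95%, α = 0.05
z_0.025 = 1.960
SE = σ/√n = 17/√25 = 3.4000
Margin of error = 1.960 × 3.4000 = 6.6640
CI: x̄ ± margin = 120 ± 6.6640
CI: (113.3360, 126.6640)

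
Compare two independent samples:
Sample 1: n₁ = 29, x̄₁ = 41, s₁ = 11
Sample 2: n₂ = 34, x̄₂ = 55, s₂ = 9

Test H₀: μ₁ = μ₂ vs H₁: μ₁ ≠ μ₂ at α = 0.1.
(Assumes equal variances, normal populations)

Answer: t = -5.5564, reject H₀

Derivation:
Pooled variance: s²_p = [28×11² + 33×9²]/(61) = 99.3607
s_p = 9.9680
SE = s_p×√(1/n₁ + 1/n₂) = 9.9680×√(1/29 + 1/34) = 2.5196
t = (x̄₁ - x̄₂)/SE = (41 - 55)/2.5196 = -5.5564
df = 61, t-critical = ±1.670
Decision: reject H₀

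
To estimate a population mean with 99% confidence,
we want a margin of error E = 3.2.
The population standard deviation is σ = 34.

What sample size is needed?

z_0.005 = 2.576
n = (z×σ/E)² = (2.576×34/3.2)²
n = 749.1169
Round up: n = 750

Answer: n = 750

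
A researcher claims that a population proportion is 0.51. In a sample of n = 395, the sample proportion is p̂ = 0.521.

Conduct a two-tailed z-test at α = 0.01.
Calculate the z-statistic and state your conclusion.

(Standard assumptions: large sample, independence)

Answer: z = 0.4373, fail to reject H₀

Derivation:
H₀: p = 0.51, H₁: p ≠ 0.51
Standard error: SE = √(p₀(1-p₀)/n) = √(0.51×0.49/395) = 0.025153
z-statistic: z = (p̂ - p₀)/SE = (0.521 - 0.51)/0.025153 = 0.4373
Critical value: z_0.005 = ±2.576
p-value = 0.6619
Decision: fail to reject H₀ at α = 0.01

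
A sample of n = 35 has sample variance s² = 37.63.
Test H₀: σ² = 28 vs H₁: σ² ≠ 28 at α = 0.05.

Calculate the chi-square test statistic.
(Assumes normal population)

Answer: χ² = 45.6936, fail to reject H₀

Derivation:
df = n - 1 = 34
χ² = (n-1)s²/σ₀² = 34×37.63/28 = 45.6936
Critical values: χ²_{0.975,34} = 19.806, χ²_{0.025,34} = 51.966
Rejection region: χ² < 19.806 or χ² > 51.966
Decision: fail to reject H₀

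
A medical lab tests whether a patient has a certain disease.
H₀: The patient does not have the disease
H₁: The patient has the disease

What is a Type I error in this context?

A Type I error (probability α) occurs when we reject a true H₀.
A Type II error (probability β) occurs when we fail to reject a false H₀.

Answer: Diagnosing a healthy patient as having the disease (false positive)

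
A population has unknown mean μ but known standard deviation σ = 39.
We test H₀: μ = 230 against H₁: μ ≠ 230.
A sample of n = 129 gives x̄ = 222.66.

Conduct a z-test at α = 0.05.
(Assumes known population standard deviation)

Answer: z = -2.1376, reject H₀

Derivation:
Standard error: SE = σ/√n = 39/√129 = 3.4338
z-statistic: z = (x̄ - μ₀)/SE = (222.66 - 230)/3.4338 = -2.1376
Critical value: ±1.960
p-value = 0.0325
Decision: reject H₀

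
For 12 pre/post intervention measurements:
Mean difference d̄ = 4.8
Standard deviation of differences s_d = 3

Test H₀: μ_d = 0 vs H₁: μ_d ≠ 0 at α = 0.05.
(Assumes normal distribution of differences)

Answer: t = 5.5427, reject H₀

Derivation:
df = n - 1 = 11
SE = s_d/√n = 3/√12 = 0.8660
t = d̄/SE = 4.8/0.8660 = 5.5427
Critical value: t_{0.025,11} = ±2.201
p-value ≈ 0.0002
Decision: reject H₀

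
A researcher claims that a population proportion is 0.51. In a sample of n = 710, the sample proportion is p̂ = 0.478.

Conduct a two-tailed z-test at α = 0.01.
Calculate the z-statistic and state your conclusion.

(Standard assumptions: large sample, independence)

H₀: p = 0.51, H₁: p ≠ 0.51
Standard error: SE = √(p₀(1-p₀)/n) = √(0.51×0.49/710) = 0.018761
z-statistic: z = (p̂ - p₀)/SE = (0.478 - 0.51)/0.018761 = -1.7057
Critical value: z_0.005 = ±2.576
p-value = 0.0881
Decision: fail to reject H₀ at α = 0.01

Answer: z = -1.7057, fail to reject H₀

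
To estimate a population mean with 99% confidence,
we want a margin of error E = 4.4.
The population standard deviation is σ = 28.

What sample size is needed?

Answer: n = 269

Derivation:
z_0.005 = 2.576
n = (z×σ/E)² = (2.576×28/4.4)²
n = 268.7215
Round up: n = 269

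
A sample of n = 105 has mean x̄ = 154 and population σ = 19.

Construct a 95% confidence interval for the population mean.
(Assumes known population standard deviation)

Answer: (150.3658, 157.6342)

Derivation:
Confidence level: 95%, α = 0.05
z_0.025 = 1.960
SE = σ/√n = 19/√105 = 1.8542
Margin of error = 1.960 × 1.8542 = 3.6342
CI: x̄ ± margin = 154 ± 3.6342
CI: (150.3658, 157.6342)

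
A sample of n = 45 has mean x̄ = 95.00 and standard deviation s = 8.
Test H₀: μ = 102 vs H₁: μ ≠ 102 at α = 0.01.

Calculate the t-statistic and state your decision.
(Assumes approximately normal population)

Answer: t = -5.8695, reject H₀

Derivation:
df = n - 1 = 44
SE = s/√n = 8/√45 = 1.1926
t = (x̄ - μ₀)/SE = (95.00 - 102)/1.1926 = -5.8695
Critical value: t_{0.005,44} = ±2.692
p-value < 0.0001
Decision: reject H₀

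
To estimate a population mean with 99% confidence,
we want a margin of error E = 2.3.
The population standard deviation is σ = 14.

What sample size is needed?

z_0.005 = 2.576
n = (z×σ/E)² = (2.576×14/2.3)²
n = 245.8624
Round up: n = 246

Answer: n = 246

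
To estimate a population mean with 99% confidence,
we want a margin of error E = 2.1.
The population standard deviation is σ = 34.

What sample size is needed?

z_0.005 = 2.576
n = (z×σ/E)² = (2.576×34/2.1)²
n = 1739.4460
Round up: n = 1740

Answer: n = 1740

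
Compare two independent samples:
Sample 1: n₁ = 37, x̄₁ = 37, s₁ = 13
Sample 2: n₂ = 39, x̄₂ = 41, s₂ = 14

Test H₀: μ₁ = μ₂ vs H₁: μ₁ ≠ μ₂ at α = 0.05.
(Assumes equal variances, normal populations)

Pooled variance: s²_p = [36×13² + 38×14²]/(74) = 182.8649
s_p = 13.5228
SE = s_p×√(1/n₁ + 1/n₂) = 13.5228×√(1/37 + 1/39) = 3.1034
t = (x̄₁ - x̄₂)/SE = (37 - 41)/3.1034 = -1.2889
df = 74, t-critical = ±1.993
Decision: fail to reject H₀

Answer: t = -1.2889, fail to reject H₀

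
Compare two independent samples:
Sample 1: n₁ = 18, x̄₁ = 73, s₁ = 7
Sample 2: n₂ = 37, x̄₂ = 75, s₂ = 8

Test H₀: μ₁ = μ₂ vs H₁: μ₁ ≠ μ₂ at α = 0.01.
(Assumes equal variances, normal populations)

Pooled variance: s²_p = [17×7² + 36×8²]/(53) = 59.1887
s_p = 7.6934
SE = s_p×√(1/n₁ + 1/n₂) = 7.6934×√(1/18 + 1/37) = 2.2109
t = (x̄₁ - x̄₂)/SE = (73 - 75)/2.2109 = -0.9046
df = 53, t-critical = ±2.672
Decision: fail to reject H₀

Answer: t = -0.9046, fail to reject H₀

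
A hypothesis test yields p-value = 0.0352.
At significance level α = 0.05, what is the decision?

Answer: reject H₀

Derivation:
Compare p-value to α:
0.0352 < 0.05
Decision: reject H₀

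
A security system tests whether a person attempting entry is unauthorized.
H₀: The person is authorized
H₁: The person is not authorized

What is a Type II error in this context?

A Type I error (probability α) occurs when we reject a true H₀.
A Type II error (probability β) occurs when we fail to reject a false H₀.

Answer: Granting entry to an unauthorized person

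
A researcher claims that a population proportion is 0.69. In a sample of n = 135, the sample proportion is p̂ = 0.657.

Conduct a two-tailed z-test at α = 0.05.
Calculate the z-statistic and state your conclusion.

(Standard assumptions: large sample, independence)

Answer: z = -0.8290, fail to reject H₀

Derivation:
H₀: p = 0.69, H₁: p ≠ 0.69
Standard error: SE = √(p₀(1-p₀)/n) = √(0.69×0.31/135) = 0.039805
z-statistic: z = (p̂ - p₀)/SE = (0.657 - 0.69)/0.039805 = -0.8290
Critical value: z_0.025 = ±1.960
p-value = 0.4071
Decision: fail to reject H₀ at α = 0.05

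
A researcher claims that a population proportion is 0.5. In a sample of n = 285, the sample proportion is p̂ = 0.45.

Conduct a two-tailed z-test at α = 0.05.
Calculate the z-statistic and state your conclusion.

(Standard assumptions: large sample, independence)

H₀: p = 0.5, H₁: p ≠ 0.5
Standard error: SE = √(p₀(1-p₀)/n) = √(0.5×0.5/285) = 0.029617
z-statistic: z = (p̂ - p₀)/SE = (0.45 - 0.5)/0.029617 = -1.6882
Critical value: z_0.025 = ±1.960
p-value = 0.0914
Decision: fail to reject H₀ at α = 0.05

Answer: z = -1.6882, fail to reject H₀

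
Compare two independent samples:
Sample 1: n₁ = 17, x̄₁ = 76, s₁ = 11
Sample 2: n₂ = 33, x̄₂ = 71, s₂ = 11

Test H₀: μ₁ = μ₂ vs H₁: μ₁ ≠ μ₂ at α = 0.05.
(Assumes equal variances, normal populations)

Answer: t = 1.5226, fail to reject H₀

Derivation:
Pooled variance: s²_p = [16×11² + 32×11²]/(48) = 121.0000
s_p = 11.0000
SE = s_p×√(1/n₁ + 1/n₂) = 11.0000×√(1/17 + 1/33) = 3.2839
t = (x̄₁ - x̄₂)/SE = (76 - 71)/3.2839 = 1.5226
df = 48, t-critical = ±2.011
Decision: fail to reject H₀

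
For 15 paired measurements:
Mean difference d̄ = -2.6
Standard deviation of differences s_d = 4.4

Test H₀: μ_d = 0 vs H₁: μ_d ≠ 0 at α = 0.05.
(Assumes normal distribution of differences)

Answer: t = -2.2885, reject H₀

Derivation:
df = n - 1 = 14
SE = s_d/√n = 4.4/√15 = 1.1361
t = d̄/SE = -2.6/1.1361 = -2.2885
Critical value: t_{0.025,14} = ±2.145
p-value ≈ 0.0382
Decision: reject H₀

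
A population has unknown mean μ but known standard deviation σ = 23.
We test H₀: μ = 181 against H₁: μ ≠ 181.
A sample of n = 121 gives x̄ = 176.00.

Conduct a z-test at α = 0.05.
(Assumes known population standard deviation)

Answer: z = -2.3913, reject H₀

Derivation:
Standard error: SE = σ/√n = 23/√121 = 2.0909
z-statistic: z = (x̄ - μ₀)/SE = (176.00 - 181)/2.0909 = -2.3913
Critical value: ±1.960
p-value = 0.0168
Decision: reject H₀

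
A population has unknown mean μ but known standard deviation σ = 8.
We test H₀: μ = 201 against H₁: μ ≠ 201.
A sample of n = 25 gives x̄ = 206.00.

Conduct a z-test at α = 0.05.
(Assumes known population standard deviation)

Answer: z = 3.1250, reject H₀

Derivation:
Standard error: SE = σ/√n = 8/√25 = 1.6000
z-statistic: z = (x̄ - μ₀)/SE = (206.00 - 201)/1.6000 = 3.1250
Critical value: ±1.960
p-value = 0.0018
Decision: reject H₀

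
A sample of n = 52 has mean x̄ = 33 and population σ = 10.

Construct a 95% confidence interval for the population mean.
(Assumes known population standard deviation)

Confidence level: 95%, α = 0.05
z_0.025 = 1.960
SE = σ/√n = 10/√52 = 1.3868
Margin of error = 1.960 × 1.3868 = 2.7181
CI: x̄ ± margin = 33 ± 2.7181
CI: (30.2819, 35.7181)

Answer: (30.2819, 35.7181)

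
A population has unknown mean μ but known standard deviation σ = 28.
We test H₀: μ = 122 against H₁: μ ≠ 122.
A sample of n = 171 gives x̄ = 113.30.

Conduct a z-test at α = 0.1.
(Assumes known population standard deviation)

Standard error: SE = σ/√n = 28/√171 = 2.1412
z-statistic: z = (x̄ - μ₀)/SE = (113.30 - 122)/2.1412 = -4.0631
Critical value: ±1.645
p-value < 0.0001
Decision: reject H₀

Answer: z = -4.0631, reject H₀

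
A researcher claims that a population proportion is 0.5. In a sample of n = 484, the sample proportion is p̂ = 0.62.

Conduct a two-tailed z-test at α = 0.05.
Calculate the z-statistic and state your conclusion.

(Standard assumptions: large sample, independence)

Answer: z = 5.2801, reject H₀

Derivation:
H₀: p = 0.5, H₁: p ≠ 0.5
Standard error: SE = √(p₀(1-p₀)/n) = √(0.5×0.5/484) = 0.022727
z-statistic: z = (p̂ - p₀)/SE = (0.62 - 0.5)/0.022727 = 5.2801
Critical value: z_0.025 = ±1.960
p-value < 0.0001
Decision: reject H₀ at α = 0.05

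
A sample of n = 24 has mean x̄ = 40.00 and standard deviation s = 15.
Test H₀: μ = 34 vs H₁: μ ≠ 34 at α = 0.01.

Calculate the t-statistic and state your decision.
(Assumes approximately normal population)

df = n - 1 = 23
SE = s/√n = 15/√24 = 3.0619
t = (x̄ - μ₀)/SE = (40.00 - 34)/3.0619 = 1.9596
Critical value: t_{0.005,23} = ±2.807
p-value ≈ 0.0623
Decision: fail to reject H₀

Answer: t = 1.9596, fail to reject H₀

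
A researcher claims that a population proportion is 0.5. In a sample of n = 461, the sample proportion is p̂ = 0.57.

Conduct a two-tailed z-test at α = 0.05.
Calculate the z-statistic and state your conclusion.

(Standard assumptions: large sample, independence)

H₀: p = 0.5, H₁: p ≠ 0.5
Standard error: SE = √(p₀(1-p₀)/n) = √(0.5×0.5/461) = 0.023287
z-statistic: z = (p̂ - p₀)/SE = (0.57 - 0.5)/0.023287 = 3.0060
Critical value: z_0.025 = ±1.960
p-value = 0.0026
Decision: reject H₀ at α = 0.05

Answer: z = 3.0060, reject H₀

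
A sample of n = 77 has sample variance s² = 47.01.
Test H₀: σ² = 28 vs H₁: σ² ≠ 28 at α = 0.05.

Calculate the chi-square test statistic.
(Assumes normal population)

Answer: χ² = 127.5986, reject H₀

Derivation:
df = n - 1 = 76
χ² = (n-1)s²/σ₀² = 76×47.01/28 = 127.5986
Critical values: χ²_{0.975,76} = 53.782, χ²_{0.025,76} = 101.999
Rejection region: χ² < 53.782 or χ² > 101.999
Decision: reject H₀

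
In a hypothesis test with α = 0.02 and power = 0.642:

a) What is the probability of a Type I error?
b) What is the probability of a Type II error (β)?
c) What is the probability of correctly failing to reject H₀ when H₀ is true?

a) Type I error probability = α = 0.02
b) Power = P(reject H₀ | H₁ true) = 1 - β = 0.642, so Type II error probability = β = 1 - Power = 0.358
c) P(fail to reject H₀ | H₀ true) = 1 - α = 0.98

Answer: a) 0.02, b) 0.358, c) 0.98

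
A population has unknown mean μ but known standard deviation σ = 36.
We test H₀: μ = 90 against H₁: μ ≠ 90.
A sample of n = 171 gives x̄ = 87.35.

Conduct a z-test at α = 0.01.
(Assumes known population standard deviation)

Answer: z = -0.9626, fail to reject H₀

Derivation:
Standard error: SE = σ/√n = 36/√171 = 2.7530
z-statistic: z = (x̄ - μ₀)/SE = (87.35 - 90)/2.7530 = -0.9626
Critical value: ±2.576
p-value = 0.3357
Decision: fail to reject H₀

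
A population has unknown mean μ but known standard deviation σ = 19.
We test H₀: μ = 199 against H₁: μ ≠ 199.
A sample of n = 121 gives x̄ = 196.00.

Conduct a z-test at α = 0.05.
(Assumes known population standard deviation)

Standard error: SE = σ/√n = 19/√121 = 1.7273
z-statistic: z = (x̄ - μ₀)/SE = (196.00 - 199)/1.7273 = -1.7368
Critical value: ±1.960
p-value = 0.0824
Decision: fail to reject H₀

Answer: z = -1.7368, fail to reject H₀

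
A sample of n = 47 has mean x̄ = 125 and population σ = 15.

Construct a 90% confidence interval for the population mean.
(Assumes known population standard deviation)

Answer: (121.4007, 128.5993)

Derivation:
Confidence level: 90%, α = 0.1
z_0.05 = 1.645
SE = σ/√n = 15/√47 = 2.1880
Margin of error = 1.645 × 2.1880 = 3.5993
CI: x̄ ± margin = 125 ± 3.5993
CI: (121.4007, 128.5993)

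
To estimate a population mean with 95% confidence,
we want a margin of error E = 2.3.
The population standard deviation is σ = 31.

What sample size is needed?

z_0.025 = 1.960
n = (z×σ/E)² = (1.960×31/2.3)²
n = 697.8786
Round up: n = 698

Answer: n = 698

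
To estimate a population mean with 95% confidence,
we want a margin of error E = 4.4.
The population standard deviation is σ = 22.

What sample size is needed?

z_0.025 = 1.960
n = (z×σ/E)² = (1.960×22/4.4)²
n = 96.0400
Round up: n = 97

Answer: n = 97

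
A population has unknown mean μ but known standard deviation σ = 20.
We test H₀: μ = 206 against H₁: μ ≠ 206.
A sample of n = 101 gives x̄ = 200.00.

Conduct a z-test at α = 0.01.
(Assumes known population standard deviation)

Standard error: SE = σ/√n = 20/√101 = 1.9901
z-statistic: z = (x̄ - μ₀)/SE = (200.00 - 206)/1.9901 = -3.0149
Critical value: ±2.576
p-value = 0.0026
Decision: reject H₀

Answer: z = -3.0149, reject H₀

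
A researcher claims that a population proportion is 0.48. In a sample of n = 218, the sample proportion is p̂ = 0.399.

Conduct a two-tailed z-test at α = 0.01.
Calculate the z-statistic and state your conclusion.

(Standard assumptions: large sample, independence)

H₀: p = 0.48, H₁: p ≠ 0.48
Standard error: SE = √(p₀(1-p₀)/n) = √(0.48×0.52/218) = 0.033837
z-statistic: z = (p̂ - p₀)/SE = (0.399 - 0.48)/0.033837 = -2.3938
Critical value: z_0.005 = ±2.576
p-value = 0.0167
Decision: fail to reject H₀ at α = 0.01

Answer: z = -2.3938, fail to reject H₀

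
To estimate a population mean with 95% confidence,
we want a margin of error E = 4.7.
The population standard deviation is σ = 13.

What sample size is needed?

Answer: n = 30

Derivation:
z_0.025 = 1.960
n = (z×σ/E)² = (1.960×13/4.7)²
n = 29.3902
Round up: n = 30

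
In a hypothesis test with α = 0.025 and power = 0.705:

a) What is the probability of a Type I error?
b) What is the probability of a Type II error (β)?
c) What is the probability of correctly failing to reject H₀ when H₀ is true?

Answer: a) 0.025, b) 0.295, c) 0.975

Derivation:
a) Type I error probability = α = 0.025
b) Power = P(reject H₀ | H₁ true) = 1 - β = 0.705, so Type II error probability = β = 1 - Power = 0.295
c) P(fail to reject H₀ | H₀ true) = 1 - α = 0.975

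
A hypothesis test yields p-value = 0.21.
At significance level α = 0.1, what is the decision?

Compare p-value to α:
0.21 ≥ 0.1
Decision: fail to reject H₀

Answer: fail to reject H₀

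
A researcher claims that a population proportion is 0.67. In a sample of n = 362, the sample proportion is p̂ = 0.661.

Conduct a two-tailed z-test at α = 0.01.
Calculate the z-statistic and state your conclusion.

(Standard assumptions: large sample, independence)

H₀: p = 0.67, H₁: p ≠ 0.67
Standard error: SE = √(p₀(1-p₀)/n) = √(0.67×0.33/362) = 0.024714
z-statistic: z = (p̂ - p₀)/SE = (0.661 - 0.67)/0.024714 = -0.3642
Critical value: z_0.005 = ±2.576
p-value = 0.7157
Decision: fail to reject H₀ at α = 0.01

Answer: z = -0.3642, fail to reject H₀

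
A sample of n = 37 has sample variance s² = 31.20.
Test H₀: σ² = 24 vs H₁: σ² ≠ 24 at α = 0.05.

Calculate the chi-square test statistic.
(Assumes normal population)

df = n - 1 = 36
χ² = (n-1)s²/σ₀² = 36×31.20/24 = 46.8000
Critical values: χ²_{0.975,36} = 21.336, χ²_{0.025,36} = 54.437
Rejection region: χ² < 21.336 or χ² > 54.437
Decision: fail to reject H₀

Answer: χ² = 46.8000, fail to reject H₀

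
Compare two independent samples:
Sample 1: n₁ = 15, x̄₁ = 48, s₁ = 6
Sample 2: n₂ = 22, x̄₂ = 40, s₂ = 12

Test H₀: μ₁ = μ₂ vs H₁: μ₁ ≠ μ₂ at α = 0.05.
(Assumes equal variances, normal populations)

Pooled variance: s²_p = [14×6² + 21×12²]/(35) = 100.8000
s_p = 10.0399
SE = s_p×√(1/n₁ + 1/n₂) = 10.0399×√(1/15 + 1/22) = 3.3618
t = (x̄₁ - x̄₂)/SE = (48 - 40)/3.3618 = 2.3797
df = 35, t-critical = ±2.030
Decision: reject H₀

Answer: t = 2.3797, reject H₀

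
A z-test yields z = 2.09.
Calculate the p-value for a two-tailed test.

Answer: p-value ≈ 0.0366

Derivation:
For z = 2.09:
p = 2×P(Z > |2.09|) = 2×(1 - Φ(2.09)) = 0.0366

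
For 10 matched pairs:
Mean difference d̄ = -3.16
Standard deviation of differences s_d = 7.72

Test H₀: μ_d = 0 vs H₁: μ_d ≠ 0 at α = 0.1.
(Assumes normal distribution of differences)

df = n - 1 = 9
SE = s_d/√n = 7.72/√10 = 2.4413
t = d̄/SE = -3.16/2.4413 = -1.2944
Critical value: t_{0.05,9} = ±1.833
p-value ≈ 0.2278
Decision: fail to reject H₀

Answer: t = -1.2944, fail to reject H₀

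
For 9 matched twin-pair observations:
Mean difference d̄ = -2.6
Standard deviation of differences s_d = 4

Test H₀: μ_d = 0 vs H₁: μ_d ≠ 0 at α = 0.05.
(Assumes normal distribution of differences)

Answer: t = -1.9500, fail to reject H₀

Derivation:
df = n - 1 = 8
SE = s_d/√n = 4/√9 = 1.3333
t = d̄/SE = -2.6/1.3333 = -1.9500
Critical value: t_{0.025,8} = ±2.306
p-value ≈ 0.0870
Decision: fail to reject H₀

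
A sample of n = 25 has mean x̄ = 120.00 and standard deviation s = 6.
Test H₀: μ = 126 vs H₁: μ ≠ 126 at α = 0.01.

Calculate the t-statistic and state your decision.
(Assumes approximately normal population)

df = n - 1 = 24
SE = s/√n = 6/√25 = 1.2000
t = (x̄ - μ₀)/SE = (120.00 - 126)/1.2000 = -5.0000
Critical value: t_{0.005,24} = ±2.797
p-value < 0.0001
Decision: reject H₀

Answer: t = -5.0000, reject H₀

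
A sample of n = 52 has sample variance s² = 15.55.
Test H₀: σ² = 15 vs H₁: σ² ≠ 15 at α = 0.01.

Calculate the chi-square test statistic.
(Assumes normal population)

Answer: χ² = 52.8700, fail to reject H₀

Derivation:
df = n - 1 = 51
χ² = (n-1)s²/σ₀² = 51×15.55/15 = 52.8700
Critical values: χ²_{0.995,51} = 28.735, χ²_{0.005,51} = 80.747
Rejection region: χ² < 28.735 or χ² > 80.747
Decision: fail to reject H₀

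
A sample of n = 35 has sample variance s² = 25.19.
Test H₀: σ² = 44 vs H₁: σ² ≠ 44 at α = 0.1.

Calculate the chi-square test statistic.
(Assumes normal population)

df = n - 1 = 34
χ² = (n-1)s²/σ₀² = 34×25.19/44 = 19.4650
Critical values: χ²_{0.95,34} = 21.664, χ²_{0.05,34} = 48.602
Rejection region: χ² < 21.664 or χ² > 48.602
Decision: reject H₀

Answer: χ² = 19.4650, reject H₀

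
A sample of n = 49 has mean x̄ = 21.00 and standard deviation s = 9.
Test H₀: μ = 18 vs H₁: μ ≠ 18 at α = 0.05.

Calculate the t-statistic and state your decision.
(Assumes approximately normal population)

df = n - 1 = 48
SE = s/√n = 9/√49 = 1.2857
t = (x̄ - μ₀)/SE = (21.00 - 18)/1.2857 = 2.3334
Critical value: t_{0.025,48} = ±2.011
p-value ≈ 0.0239
Decision: reject H₀

Answer: t = 2.3334, reject H₀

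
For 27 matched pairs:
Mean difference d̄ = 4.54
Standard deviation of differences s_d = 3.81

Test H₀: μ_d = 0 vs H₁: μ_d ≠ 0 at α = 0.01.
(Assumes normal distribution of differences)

df = n - 1 = 26
SE = s_d/√n = 3.81/√27 = 0.7332
t = d̄/SE = 4.54/0.7332 = 6.1920
Critical value: t_{0.005,26} = ±2.779
p-value < 0.0001
Decision: reject H₀

Answer: t = 6.1920, reject H₀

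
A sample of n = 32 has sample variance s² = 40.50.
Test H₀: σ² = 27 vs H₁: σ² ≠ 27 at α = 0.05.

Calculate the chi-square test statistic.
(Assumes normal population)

Answer: χ² = 46.5000, fail to reject H₀

Derivation:
df = n - 1 = 31
χ² = (n-1)s²/σ₀² = 31×40.50/27 = 46.5000
Critical values: χ²_{0.975,31} = 17.539, χ²_{0.025,31} = 48.232
Rejection region: χ² < 17.539 or χ² > 48.232
Decision: fail to reject H₀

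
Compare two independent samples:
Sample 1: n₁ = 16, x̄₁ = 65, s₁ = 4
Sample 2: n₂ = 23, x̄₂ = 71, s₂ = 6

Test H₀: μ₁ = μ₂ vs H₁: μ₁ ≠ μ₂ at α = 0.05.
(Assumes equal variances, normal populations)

Pooled variance: s²_p = [15×4² + 22×6²]/(37) = 27.8919
s_p = 5.2813
SE = s_p×√(1/n₁ + 1/n₂) = 5.2813×√(1/16 + 1/23) = 1.7193
t = (x̄₁ - x̄₂)/SE = (65 - 71)/1.7193 = -3.4898
df = 37, t-critical = ±2.026
Decision: reject H₀

Answer: t = -3.4898, reject H₀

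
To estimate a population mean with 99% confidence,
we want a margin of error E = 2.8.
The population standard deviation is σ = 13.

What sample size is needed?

Answer: n = 144

Derivation:
z_0.005 = 2.576
n = (z×σ/E)² = (2.576×13/2.8)²
n = 143.0416
Round up: n = 144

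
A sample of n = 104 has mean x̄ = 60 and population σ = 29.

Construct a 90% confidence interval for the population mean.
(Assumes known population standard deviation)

Answer: (55.3221, 64.6779)

Derivation:
Confidence level: 90%, α = 0.1
z_0.05 = 1.645
SE = σ/√n = 29/√104 = 2.8437
Margin of error = 1.645 × 2.8437 = 4.6779
CI: x̄ ± margin = 60 ± 4.6779
CI: (55.3221, 64.6779)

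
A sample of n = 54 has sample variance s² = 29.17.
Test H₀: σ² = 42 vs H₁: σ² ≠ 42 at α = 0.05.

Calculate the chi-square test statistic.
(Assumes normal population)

Answer: χ² = 36.8098, fail to reject H₀

Derivation:
df = n - 1 = 53
χ² = (n-1)s²/σ₀² = 53×29.17/42 = 36.8098
Critical values: χ²_{0.975,53} = 34.776, χ²_{0.025,53} = 75.002
Rejection region: χ² < 34.776 or χ² > 75.002
Decision: fail to reject H₀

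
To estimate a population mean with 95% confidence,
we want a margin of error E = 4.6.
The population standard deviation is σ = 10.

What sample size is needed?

Answer: n = 19

Derivation:
z_0.025 = 1.960
n = (z×σ/E)² = (1.960×10/4.6)²
n = 18.1550
Round up: n = 19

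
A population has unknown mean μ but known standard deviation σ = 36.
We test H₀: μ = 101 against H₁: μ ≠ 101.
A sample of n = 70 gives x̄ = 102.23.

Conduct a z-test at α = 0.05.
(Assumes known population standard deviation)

Answer: z = 0.2859, fail to reject H₀

Derivation:
Standard error: SE = σ/√n = 36/√70 = 4.3028
z-statistic: z = (x̄ - μ₀)/SE = (102.23 - 101)/4.3028 = 0.2859
Critical value: ±1.960
p-value = 0.7750
Decision: fail to reject H₀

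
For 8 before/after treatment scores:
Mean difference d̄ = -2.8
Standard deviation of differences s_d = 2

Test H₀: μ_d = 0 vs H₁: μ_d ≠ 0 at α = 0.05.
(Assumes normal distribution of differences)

df = n - 1 = 7
SE = s_d/√n = 2/√8 = 0.7071
t = d̄/SE = -2.8/0.7071 = -3.9598
Critical value: t_{0.025,7} = ±2.365
p-value ≈ 0.0055
Decision: reject H₀

Answer: t = -3.9598, reject H₀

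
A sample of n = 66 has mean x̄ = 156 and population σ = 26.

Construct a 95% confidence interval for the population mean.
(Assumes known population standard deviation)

Answer: (149.7272, 162.2728)

Derivation:
Confidence level: 95%, α = 0.05
z_0.025 = 1.960
SE = σ/√n = 26/√66 = 3.2004
Margin of error = 1.960 × 3.2004 = 6.2728
CI: x̄ ± margin = 156 ± 6.2728
CI: (149.7272, 162.2728)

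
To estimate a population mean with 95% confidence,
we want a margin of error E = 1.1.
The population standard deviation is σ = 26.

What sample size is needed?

Answer: n = 2147

Derivation:
z_0.025 = 1.960
n = (z×σ/E)² = (1.960×26/1.1)²
n = 2146.2162
Round up: n = 2147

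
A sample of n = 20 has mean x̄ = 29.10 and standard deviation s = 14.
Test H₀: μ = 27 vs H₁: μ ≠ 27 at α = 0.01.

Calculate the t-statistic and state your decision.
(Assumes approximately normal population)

Answer: t = 0.6708, fail to reject H₀

Derivation:
df = n - 1 = 19
SE = s/√n = 14/√20 = 3.1305
t = (x̄ - μ₀)/SE = (29.10 - 27)/3.1305 = 0.6708
Critical value: t_{0.005,19} = ±2.861
p-value ≈ 0.5104
Decision: fail to reject H₀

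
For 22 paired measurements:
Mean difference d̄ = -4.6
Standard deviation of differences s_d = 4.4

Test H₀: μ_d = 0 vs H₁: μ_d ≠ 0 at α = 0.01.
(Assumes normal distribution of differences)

Answer: t = -4.9035, reject H₀

Derivation:
df = n - 1 = 21
SE = s_d/√n = 4.4/√22 = 0.9381
t = d̄/SE = -4.6/0.9381 = -4.9035
Critical value: t_{0.005,21} = ±2.831
p-value ≈ 0.0001
Decision: reject H₀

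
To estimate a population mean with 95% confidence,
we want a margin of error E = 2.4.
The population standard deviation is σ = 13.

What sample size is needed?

Answer: n = 113

Derivation:
z_0.025 = 1.960
n = (z×σ/E)² = (1.960×13/2.4)²
n = 112.7136
Round up: n = 113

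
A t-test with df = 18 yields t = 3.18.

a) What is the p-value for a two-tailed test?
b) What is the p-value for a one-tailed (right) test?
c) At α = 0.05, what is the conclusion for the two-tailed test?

Using t-distribution with df = 18:
a) Two-tailed: p = 2×P(T > 3.18) = 0.0052
b) One-tailed: p = P(T > 3.18) = 0.0026
c) 0.0052 < 0.05, reject H₀

Answer: a) 0.0052, b) 0.0026, c) reject H₀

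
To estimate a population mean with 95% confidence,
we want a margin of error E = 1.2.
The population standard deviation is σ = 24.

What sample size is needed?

z_0.025 = 1.960
n = (z×σ/E)² = (1.960×24/1.2)²
n = 1536.6400
Round up: n = 1537

Answer: n = 1537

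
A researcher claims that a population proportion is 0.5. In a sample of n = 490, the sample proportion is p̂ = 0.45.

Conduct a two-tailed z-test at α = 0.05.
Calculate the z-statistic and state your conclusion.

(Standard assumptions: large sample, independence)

H₀: p = 0.5, H₁: p ≠ 0.5
Standard error: SE = √(p₀(1-p₀)/n) = √(0.5×0.5/490) = 0.022588
z-statistic: z = (p̂ - p₀)/SE = (0.45 - 0.5)/0.022588 = -2.2136
Critical value: z_0.025 = ±1.960
p-value = 0.0269
Decision: reject H₀ at α = 0.05

Answer: z = -2.2136, reject H₀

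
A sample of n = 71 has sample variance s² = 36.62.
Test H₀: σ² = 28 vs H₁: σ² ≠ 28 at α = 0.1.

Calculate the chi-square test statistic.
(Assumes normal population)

Answer: χ² = 91.5500, reject H₀

Derivation:
df = n - 1 = 70
χ² = (n-1)s²/σ₀² = 70×36.62/28 = 91.5500
Critical values: χ²_{0.95,70} = 51.739, χ²_{0.05,70} = 90.531
Rejection region: χ² < 51.739 or χ² > 90.531
Decision: reject H₀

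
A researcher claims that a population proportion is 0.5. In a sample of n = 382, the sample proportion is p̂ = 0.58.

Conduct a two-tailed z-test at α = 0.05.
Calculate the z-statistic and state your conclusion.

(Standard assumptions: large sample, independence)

Answer: z = 3.1272, reject H₀

Derivation:
H₀: p = 0.5, H₁: p ≠ 0.5
Standard error: SE = √(p₀(1-p₀)/n) = √(0.5×0.5/382) = 0.025582
z-statistic: z = (p̂ - p₀)/SE = (0.58 - 0.5)/0.025582 = 3.1272
Critical value: z_0.025 = ±1.960
p-value = 0.0018
Decision: reject H₀ at α = 0.05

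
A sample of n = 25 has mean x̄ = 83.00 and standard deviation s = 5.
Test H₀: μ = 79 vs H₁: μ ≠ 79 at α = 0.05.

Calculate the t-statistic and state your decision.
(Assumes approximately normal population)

Answer: t = 4.0000, reject H₀

Derivation:
df = n - 1 = 24
SE = s/√n = 5/√25 = 1.0000
t = (x̄ - μ₀)/SE = (83.00 - 79)/1.0000 = 4.0000
Critical value: t_{0.025,24} = ±2.064
p-value ≈ 0.0005
Decision: reject H₀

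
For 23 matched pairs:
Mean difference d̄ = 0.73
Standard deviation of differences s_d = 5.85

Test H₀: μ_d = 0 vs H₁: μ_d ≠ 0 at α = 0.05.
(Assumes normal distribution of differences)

df = n - 1 = 22
SE = s_d/√n = 5.85/√23 = 1.2198
t = d̄/SE = 0.73/1.2198 = 0.5985
Critical value: t_{0.025,22} = ±2.074
p-value ≈ 0.5556
Decision: fail to reject H₀

Answer: t = 0.5985, fail to reject H₀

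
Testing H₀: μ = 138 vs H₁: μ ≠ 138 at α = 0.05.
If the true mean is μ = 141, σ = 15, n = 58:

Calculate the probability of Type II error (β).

SE = σ/√n = 15/√58 = 1.9696
Critical values: μ₀ ± z_0.025×SE = 138 ± 1.960×1.9696
Acceptance region: (134.1396, 141.8604)
Under H₁ (μ = 141): z_high = (141.8604 - 141)/1.9696 = 0.4368, z_low = (134.1396 - 141)/1.9696 = -3.4831
β = P(not reject | H₁) = Φ(0.4368) - Φ(-3.4831) ≈ 0.6686

Answer: β ≈ 0.6686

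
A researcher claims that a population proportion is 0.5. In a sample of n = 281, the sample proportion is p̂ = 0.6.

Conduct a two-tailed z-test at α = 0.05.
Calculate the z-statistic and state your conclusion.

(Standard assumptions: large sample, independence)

H₀: p = 0.5, H₁: p ≠ 0.5
Standard error: SE = √(p₀(1-p₀)/n) = √(0.5×0.5/281) = 0.029827
z-statistic: z = (p̂ - p₀)/SE = (0.6 - 0.5)/0.029827 = 3.3527
Critical value: z_0.025 = ±1.960
p-value = 0.0008
Decision: reject H₀ at α = 0.05

Answer: z = 3.3527, reject H₀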